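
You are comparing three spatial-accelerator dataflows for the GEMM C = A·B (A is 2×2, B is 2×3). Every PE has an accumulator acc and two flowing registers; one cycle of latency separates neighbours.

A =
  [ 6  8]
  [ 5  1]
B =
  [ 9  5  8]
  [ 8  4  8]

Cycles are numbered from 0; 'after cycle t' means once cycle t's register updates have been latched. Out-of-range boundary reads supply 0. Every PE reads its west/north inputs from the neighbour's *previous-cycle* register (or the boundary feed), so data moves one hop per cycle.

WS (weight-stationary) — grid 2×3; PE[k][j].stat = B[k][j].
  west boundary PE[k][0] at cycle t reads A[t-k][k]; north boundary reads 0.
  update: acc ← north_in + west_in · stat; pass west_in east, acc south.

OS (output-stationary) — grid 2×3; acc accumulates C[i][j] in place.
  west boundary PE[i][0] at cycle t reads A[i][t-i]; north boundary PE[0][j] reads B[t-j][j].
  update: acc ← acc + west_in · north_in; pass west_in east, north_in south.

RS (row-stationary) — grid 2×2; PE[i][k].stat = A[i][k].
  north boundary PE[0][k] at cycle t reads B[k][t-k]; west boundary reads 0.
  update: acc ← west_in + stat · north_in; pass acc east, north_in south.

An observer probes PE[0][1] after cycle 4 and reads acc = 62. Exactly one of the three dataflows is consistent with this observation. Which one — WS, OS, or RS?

dataflow = OS

WS [2×3] PE[0][1] across cycles:
  after 0 — PE[0][1] acc=0, pass-E 0, pass-S 0
  after 1 — PE[0][1] acc=30, pass-E 6, pass-S 30
  after 2 — PE[0][1] acc=25, pass-E 5, pass-S 25
  after 3 — PE[0][1] acc=0, pass-E 0, pass-S 0
  after 4 — PE[0][1] acc=0, pass-E 0, pass-S 0
OS [2×3] PE[0][1] across cycles:
  after 0 — PE[0][1] acc=0, pass-E 0, pass-S 0
  after 1 — PE[0][1] acc=30, pass-E 6, pass-S 5
  after 2 — PE[0][1] acc=62, pass-E 8, pass-S 4
  after 3 — PE[0][1] acc=62, pass-E 0, pass-S 0
  after 4 — PE[0][1] acc=62, pass-E 0, pass-S 0
RS [2×2] PE[0][1] across cycles:
  after 0 — PE[0][1] acc=0, pass-E 0, pass-S 0
  after 1 — PE[0][1] acc=118, pass-E 118, pass-S 8
  after 2 — PE[0][1] acc=62, pass-E 62, pass-S 4
  after 3 — PE[0][1] acc=112, pass-E 112, pass-S 8
  after 4 — PE[0][1] acc=0, pass-E 0, pass-S 0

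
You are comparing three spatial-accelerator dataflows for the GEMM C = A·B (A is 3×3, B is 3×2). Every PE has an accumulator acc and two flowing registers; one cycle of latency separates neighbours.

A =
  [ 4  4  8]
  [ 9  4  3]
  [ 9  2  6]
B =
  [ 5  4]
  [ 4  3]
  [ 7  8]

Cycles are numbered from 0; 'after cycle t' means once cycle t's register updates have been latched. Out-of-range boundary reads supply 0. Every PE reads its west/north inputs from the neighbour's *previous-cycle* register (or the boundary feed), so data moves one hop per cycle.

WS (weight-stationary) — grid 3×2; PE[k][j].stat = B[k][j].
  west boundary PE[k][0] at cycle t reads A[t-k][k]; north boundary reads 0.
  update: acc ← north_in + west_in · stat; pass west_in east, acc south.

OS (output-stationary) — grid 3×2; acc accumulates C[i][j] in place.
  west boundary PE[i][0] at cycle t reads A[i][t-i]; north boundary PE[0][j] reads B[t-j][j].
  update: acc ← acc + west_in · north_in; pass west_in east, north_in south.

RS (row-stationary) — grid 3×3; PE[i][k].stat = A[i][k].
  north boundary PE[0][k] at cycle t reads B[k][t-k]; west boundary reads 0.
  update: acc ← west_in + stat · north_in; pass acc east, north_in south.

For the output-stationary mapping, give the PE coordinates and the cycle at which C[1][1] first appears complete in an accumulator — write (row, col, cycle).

OS — PE[1][1] is where C[1][1] collects:
  c0 r1c1: 0 / 0 / 0
  c1 r1c1: 0 / 0 / 0
  c2 r1c1: 36 / 9 / 4
  c3 r1c1: 48 / 4 / 3
  c4 r1c1: 72 / 3 / 8

(row, col, cycle) = (1, 1, 4)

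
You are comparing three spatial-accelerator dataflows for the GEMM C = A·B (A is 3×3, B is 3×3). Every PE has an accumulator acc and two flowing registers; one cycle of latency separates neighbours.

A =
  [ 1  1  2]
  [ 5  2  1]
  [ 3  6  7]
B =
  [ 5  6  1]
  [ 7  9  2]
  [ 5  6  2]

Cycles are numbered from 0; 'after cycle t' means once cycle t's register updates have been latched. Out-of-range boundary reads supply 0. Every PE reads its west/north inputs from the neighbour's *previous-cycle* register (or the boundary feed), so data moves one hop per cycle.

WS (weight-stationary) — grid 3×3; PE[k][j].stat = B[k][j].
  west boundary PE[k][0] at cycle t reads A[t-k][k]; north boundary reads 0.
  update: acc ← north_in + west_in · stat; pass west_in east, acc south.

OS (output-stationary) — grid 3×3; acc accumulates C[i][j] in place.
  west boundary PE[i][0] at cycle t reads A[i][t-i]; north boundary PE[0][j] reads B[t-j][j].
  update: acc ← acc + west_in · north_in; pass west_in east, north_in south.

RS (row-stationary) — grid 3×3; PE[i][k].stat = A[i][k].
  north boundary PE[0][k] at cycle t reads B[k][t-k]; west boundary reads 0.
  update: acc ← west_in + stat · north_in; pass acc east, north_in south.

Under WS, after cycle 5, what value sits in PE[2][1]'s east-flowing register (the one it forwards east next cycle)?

register = 7

WS on a 3×3 grid — tracing PE[2][1] and its feeders:
  c0 r1c1: 0 / 0 / 0
  c0 r2c0: 0 / 0 / 0
  c0 r2c1: 0 / 0 / 0
  c1 r1c1: 0 / 0 / 0
  c1 r2c0: 0 / 0 / 0
  c1 r2c1: 0 / 0 / 0
  c2 r1c1: 15 / 1 / 15
  c2 r2c0: 22 / 2 / 22
  c2 r2c1: 0 / 0 / 0
  c3 r1c1: 48 / 2 / 48
  c3 r2c0: 44 / 1 / 44
  c3 r2c1: 27 / 2 / 27
  c4 r1c1: 72 / 6 / 72
  c4 r2c0: 92 / 7 / 92
  c4 r2c1: 54 / 1 / 54
  c5 r1c1: 0 / 0 / 0
  c5 r2c0: 0 / 0 / 0
  c5 r2c1: 114 / 7 / 114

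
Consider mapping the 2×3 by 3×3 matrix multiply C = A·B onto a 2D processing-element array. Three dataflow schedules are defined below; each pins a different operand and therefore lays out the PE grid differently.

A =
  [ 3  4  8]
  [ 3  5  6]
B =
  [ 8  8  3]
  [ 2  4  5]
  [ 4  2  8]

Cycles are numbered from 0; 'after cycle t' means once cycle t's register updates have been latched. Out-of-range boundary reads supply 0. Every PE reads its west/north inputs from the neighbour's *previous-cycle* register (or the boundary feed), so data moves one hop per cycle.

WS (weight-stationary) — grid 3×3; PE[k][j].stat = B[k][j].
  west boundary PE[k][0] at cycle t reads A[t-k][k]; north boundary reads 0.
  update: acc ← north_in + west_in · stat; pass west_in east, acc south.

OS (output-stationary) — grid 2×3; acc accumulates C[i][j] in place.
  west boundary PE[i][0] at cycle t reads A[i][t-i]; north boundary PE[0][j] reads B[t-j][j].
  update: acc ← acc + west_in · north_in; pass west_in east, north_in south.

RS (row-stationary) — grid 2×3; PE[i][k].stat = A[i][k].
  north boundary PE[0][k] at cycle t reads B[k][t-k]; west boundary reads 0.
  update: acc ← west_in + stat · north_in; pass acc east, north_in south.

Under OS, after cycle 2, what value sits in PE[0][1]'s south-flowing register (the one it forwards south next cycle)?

register = 4

OS (2×3). Following PE[0][1] plus its west/north inputs:
  @0  [0,0]  acc 24  |  →3  ↓8
  @0  [0,1]  acc 0  |  →0  ↓0
  @1  [0,0]  acc 32  |  →4  ↓2
  @1  [0,1]  acc 24  |  →3  ↓8
  @2  [0,0]  acc 64  |  →8  ↓4
  @2  [0,1]  acc 40  |  →4  ↓4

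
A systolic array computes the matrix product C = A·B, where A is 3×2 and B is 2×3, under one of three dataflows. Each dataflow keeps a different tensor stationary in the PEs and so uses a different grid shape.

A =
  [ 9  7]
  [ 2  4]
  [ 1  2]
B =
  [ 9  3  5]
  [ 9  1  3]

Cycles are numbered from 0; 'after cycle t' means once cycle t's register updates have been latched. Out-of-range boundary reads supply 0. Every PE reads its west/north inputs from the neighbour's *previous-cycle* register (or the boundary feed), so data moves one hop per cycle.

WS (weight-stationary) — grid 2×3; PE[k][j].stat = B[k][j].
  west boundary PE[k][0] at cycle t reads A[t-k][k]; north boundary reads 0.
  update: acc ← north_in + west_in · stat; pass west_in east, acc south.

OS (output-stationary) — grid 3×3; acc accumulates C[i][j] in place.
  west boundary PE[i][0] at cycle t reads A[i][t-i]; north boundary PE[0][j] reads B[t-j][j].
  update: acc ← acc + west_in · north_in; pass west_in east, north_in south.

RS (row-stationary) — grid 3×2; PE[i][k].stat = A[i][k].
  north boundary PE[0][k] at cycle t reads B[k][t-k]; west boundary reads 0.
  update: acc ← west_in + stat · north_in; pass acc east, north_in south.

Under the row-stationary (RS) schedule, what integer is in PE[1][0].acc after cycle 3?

RS on a 3×2 grid — tracing PE[1][0] and its feeders:
  @0  [0,0]  acc 81  |  →81  ↓9
  @0  [1,0]  acc 0  |  →0  ↓0
  @1  [0,0]  acc 27  |  →27  ↓3
  @1  [1,0]  acc 18  |  →18  ↓9
  @2  [0,0]  acc 45  |  →45  ↓5
  @2  [1,0]  acc 6  |  →6  ↓3
  @3  [0,0]  acc 0  |  →0  ↓0
  @3  [1,0]  acc 10  |  →10  ↓5

PE[1][0].acc = 10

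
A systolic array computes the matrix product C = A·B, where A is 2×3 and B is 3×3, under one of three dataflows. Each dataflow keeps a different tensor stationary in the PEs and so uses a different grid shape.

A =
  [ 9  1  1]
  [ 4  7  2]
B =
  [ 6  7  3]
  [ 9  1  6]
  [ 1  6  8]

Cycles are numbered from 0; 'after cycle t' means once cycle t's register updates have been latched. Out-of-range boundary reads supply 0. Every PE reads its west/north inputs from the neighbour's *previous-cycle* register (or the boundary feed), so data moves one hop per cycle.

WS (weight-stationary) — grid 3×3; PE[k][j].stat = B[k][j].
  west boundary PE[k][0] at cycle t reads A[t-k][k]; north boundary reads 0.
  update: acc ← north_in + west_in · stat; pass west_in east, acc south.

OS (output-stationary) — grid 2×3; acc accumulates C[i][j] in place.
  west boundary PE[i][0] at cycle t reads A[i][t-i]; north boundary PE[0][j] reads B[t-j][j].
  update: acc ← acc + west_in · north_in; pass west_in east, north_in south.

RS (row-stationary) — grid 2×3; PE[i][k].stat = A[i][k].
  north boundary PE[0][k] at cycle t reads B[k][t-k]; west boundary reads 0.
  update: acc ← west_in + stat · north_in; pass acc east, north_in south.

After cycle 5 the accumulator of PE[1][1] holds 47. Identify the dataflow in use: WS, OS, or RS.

dataflow = OS

WS (3×3 grid), PE[1][1]:
  step 0 · PE1,1: acc=0; fwd→0 fwd↓0
  step 1 · PE1,1: acc=0; fwd→0 fwd↓0
  step 2 · PE1,1: acc=64; fwd→1 fwd↓64
  step 3 · PE1,1: acc=35; fwd→7 fwd↓35
  step 4 · PE1,1: acc=0; fwd→0 fwd↓0
  step 5 · PE1,1: acc=0; fwd→0 fwd↓0
OS (2×3 grid), PE[1][1]:
  step 0 · PE1,1: acc=0; fwd→0 fwd↓0
  step 1 · PE1,1: acc=0; fwd→0 fwd↓0
  step 2 · PE1,1: acc=28; fwd→4 fwd↓7
  step 3 · PE1,1: acc=35; fwd→7 fwd↓1
  step 4 · PE1,1: acc=47; fwd→2 fwd↓6
  step 5 · PE1,1: acc=47; fwd→0 fwd↓0
RS (2×3 grid), PE[1][1]:
  step 0 · PE1,1: acc=0; fwd→0 fwd↓0
  step 1 · PE1,1: acc=0; fwd→0 fwd↓0
  step 2 · PE1,1: acc=87; fwd→87 fwd↓9
  step 3 · PE1,1: acc=35; fwd→35 fwd↓1
  step 4 · PE1,1: acc=54; fwd→54 fwd↓6
  step 5 · PE1,1: acc=0; fwd→0 fwd↓0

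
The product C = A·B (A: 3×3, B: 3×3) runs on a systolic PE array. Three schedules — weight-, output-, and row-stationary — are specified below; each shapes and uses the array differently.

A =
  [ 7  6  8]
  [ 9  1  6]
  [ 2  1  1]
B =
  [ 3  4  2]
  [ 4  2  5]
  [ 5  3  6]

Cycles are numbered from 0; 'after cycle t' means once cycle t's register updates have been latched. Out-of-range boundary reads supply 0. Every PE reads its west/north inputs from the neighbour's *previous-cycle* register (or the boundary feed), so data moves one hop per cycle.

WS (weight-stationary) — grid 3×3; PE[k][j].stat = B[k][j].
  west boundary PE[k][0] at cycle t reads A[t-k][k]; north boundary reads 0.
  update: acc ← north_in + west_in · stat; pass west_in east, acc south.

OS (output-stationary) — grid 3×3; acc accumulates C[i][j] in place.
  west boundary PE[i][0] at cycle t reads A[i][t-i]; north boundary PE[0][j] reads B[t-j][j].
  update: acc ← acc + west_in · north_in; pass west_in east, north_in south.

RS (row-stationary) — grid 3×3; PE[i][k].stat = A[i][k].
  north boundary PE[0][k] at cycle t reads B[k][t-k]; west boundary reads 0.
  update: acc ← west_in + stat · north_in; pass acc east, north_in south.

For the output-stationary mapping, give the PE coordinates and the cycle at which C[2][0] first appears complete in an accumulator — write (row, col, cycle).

(row, col, cycle) = (2, 0, 4)

Under OS, C[2][0] lands at PE[2][0]:
  [0] (2,0) acc=0 (h:0 v:0)
  [1] (2,0) acc=0 (h:0 v:0)
  [2] (2,0) acc=6 (h:2 v:3)
  [3] (2,0) acc=10 (h:1 v:4)
  [4] (2,0) acc=15 (h:1 v:5)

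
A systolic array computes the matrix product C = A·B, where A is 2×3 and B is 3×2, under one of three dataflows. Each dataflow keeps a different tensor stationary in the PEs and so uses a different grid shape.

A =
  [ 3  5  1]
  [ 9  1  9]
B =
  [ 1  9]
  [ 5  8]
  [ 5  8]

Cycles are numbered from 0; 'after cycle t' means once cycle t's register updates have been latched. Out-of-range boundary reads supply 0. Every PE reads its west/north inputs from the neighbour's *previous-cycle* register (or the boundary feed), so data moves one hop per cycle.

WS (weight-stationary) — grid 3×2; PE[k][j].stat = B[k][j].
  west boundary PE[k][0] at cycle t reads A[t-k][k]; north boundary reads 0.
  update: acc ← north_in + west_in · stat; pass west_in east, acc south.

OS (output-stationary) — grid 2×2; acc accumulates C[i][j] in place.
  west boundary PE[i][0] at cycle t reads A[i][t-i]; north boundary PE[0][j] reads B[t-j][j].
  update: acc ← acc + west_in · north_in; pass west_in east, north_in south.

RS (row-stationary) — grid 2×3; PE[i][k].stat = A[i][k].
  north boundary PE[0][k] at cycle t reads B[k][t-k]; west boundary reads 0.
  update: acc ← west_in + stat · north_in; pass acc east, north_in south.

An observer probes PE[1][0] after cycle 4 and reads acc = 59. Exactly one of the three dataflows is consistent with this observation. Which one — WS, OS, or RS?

Under WS (3×2), PE[1][0]:
  @0  [1,0]  acc 0  |  →0  ↓0
  @1  [1,0]  acc 28  |  →5  ↓28
  @2  [1,0]  acc 14  |  →1  ↓14
  @3  [1,0]  acc 0  |  →0  ↓0
  @4  [1,0]  acc 0  |  →0  ↓0
Under OS (2×2), PE[1][0]:
  @0  [1,0]  acc 0  |  →0  ↓0
  @1  [1,0]  acc 9  |  →9  ↓1
  @2  [1,0]  acc 14  |  →1  ↓5
  @3  [1,0]  acc 59  |  →9  ↓5
  @4  [1,0]  acc 59  |  →0  ↓0
Under RS (2×3), PE[1][0]:
  @0  [1,0]  acc 0  |  →0  ↓0
  @1  [1,0]  acc 9  |  →9  ↓1
  @2  [1,0]  acc 81  |  →81  ↓9
  @3  [1,0]  acc 0  |  →0  ↓0
  @4  [1,0]  acc 0  |  →0  ↓0

dataflow = OS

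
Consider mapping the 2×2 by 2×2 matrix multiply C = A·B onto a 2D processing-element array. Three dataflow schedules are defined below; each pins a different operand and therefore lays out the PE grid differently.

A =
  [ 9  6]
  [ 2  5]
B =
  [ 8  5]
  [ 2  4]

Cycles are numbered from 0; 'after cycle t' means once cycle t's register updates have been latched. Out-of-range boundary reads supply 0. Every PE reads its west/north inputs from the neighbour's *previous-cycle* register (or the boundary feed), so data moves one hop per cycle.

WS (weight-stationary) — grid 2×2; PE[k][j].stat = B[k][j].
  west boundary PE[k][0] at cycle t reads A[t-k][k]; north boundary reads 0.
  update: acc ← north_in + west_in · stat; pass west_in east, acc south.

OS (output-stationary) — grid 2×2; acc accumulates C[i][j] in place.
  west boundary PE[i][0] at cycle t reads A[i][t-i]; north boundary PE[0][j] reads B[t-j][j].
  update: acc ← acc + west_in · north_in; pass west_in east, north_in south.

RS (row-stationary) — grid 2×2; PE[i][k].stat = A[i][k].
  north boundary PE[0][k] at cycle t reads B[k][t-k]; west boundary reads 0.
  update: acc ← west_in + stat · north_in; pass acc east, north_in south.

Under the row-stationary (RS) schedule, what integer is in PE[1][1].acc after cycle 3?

RS on a 2×2 grid — tracing PE[1][1] and its feeders:
  t=0 PE[0][1]: acc=0 h=0 v=0
  t=0 PE[1][0]: acc=0 h=0 v=0
  t=0 PE[1][1]: acc=0 h=0 v=0
  t=1 PE[0][1]: acc=84 h=84 v=2
  t=1 PE[1][0]: acc=16 h=16 v=8
  t=1 PE[1][1]: acc=0 h=0 v=0
  t=2 PE[0][1]: acc=69 h=69 v=4
  t=2 PE[1][0]: acc=10 h=10 v=5
  t=2 PE[1][1]: acc=26 h=26 v=2
  t=3 PE[0][1]: acc=0 h=0 v=0
  t=3 PE[1][0]: acc=0 h=0 v=0
  t=3 PE[1][1]: acc=30 h=30 v=4

PE[1][1].acc = 30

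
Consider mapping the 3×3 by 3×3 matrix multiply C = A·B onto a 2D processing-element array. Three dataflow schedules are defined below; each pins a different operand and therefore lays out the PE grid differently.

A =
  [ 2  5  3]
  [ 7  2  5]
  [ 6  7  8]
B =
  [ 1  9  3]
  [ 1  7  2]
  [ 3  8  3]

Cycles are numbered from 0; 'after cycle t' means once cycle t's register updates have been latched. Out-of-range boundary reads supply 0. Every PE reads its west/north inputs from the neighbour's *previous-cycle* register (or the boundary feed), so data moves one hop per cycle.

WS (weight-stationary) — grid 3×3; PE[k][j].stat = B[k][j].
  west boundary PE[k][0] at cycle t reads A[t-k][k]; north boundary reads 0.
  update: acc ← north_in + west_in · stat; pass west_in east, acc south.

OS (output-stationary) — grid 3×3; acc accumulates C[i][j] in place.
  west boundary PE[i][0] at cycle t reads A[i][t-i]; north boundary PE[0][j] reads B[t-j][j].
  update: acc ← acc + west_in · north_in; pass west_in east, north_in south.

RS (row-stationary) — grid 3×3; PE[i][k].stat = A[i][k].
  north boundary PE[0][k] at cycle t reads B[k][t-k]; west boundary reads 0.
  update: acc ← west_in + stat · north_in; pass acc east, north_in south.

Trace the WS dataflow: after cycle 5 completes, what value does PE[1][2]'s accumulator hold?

WS 3×3: PE[1][2] cycle-by-cycle (with neighbour feeds):
  @0  [0,2]  acc 0  |  →0  ↓0
  @0  [1,1]  acc 0  |  →0  ↓0
  @0  [1,2]  acc 0  |  →0  ↓0
  @1  [0,2]  acc 0  |  →0  ↓0
  @1  [1,1]  acc 0  |  →0  ↓0
  @1  [1,2]  acc 0  |  →0  ↓0
  @2  [0,2]  acc 6  |  →2  ↓6
  @2  [1,1]  acc 53  |  →5  ↓53
  @2  [1,2]  acc 0  |  →0  ↓0
  @3  [0,2]  acc 21  |  →7  ↓21
  @3  [1,1]  acc 77  |  →2  ↓77
  @3  [1,2]  acc 16  |  →5  ↓16
  @4  [0,2]  acc 18  |  →6  ↓18
  @4  [1,1]  acc 103  |  →7  ↓103
  @4  [1,2]  acc 25  |  →2  ↓25
  @5  [0,2]  acc 0  |  →0  ↓0
  @5  [1,1]  acc 0  |  →0  ↓0
  @5  [1,2]  acc 32  |  →7  ↓32

PE[1][2].acc = 32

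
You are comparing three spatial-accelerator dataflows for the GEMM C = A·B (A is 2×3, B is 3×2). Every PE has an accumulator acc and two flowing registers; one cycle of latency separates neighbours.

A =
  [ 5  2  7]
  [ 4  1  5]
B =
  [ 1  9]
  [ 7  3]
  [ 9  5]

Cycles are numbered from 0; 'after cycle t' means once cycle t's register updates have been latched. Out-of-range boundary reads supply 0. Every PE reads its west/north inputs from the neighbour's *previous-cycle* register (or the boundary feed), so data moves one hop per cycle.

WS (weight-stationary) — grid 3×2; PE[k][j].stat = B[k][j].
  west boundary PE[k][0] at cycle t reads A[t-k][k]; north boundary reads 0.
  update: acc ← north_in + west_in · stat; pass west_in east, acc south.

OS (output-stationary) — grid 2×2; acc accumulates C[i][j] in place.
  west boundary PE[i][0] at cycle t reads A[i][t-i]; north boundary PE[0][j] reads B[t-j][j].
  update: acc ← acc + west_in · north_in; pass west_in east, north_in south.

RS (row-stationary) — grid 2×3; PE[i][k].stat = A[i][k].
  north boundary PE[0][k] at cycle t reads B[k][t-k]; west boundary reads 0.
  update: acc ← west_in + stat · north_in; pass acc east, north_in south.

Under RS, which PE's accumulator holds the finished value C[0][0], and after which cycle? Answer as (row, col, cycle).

(row, col, cycle) = (0, 2, 2)

RS: C[0][0] accumulates in PE[0][2]:
  0: (0,2).acc=0  regs=<0,0>
  1: (0,2).acc=0  regs=<0,0>
  2: (0,2).acc=82  regs=<82,9>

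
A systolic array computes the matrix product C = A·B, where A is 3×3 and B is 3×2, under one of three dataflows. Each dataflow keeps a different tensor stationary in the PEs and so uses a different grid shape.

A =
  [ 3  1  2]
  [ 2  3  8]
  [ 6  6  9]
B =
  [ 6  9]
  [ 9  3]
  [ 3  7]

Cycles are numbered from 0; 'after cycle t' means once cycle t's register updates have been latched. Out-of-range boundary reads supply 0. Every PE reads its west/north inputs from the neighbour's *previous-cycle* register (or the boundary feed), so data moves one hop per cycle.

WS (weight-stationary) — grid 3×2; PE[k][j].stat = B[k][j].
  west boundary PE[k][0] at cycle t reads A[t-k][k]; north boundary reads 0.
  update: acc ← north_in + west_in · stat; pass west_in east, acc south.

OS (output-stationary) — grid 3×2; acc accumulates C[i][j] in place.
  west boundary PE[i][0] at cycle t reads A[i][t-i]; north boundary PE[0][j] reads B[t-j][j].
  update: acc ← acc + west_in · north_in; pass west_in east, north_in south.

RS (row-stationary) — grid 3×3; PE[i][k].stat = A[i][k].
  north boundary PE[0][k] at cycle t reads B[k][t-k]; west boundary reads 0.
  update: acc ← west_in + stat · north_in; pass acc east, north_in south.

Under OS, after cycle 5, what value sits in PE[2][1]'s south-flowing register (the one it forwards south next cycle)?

register = 7

OS (3×2). Following PE[2][1] plus its west/north inputs:
  cycle 0: PE[1][1] → acc 0, east 0, south 0
  cycle 0: PE[2][0] → acc 0, east 0, south 0
  cycle 0: PE[2][1] → acc 0, east 0, south 0
  cycle 1: PE[1][1] → acc 0, east 0, south 0
  cycle 1: PE[2][0] → acc 0, east 0, south 0
  cycle 1: PE[2][1] → acc 0, east 0, south 0
  cycle 2: PE[1][1] → acc 18, east 2, south 9
  cycle 2: PE[2][0] → acc 36, east 6, south 6
  cycle 2: PE[2][1] → acc 0, east 0, south 0
  cycle 3: PE[1][1] → acc 27, east 3, south 3
  cycle 3: PE[2][0] → acc 90, east 6, south 9
  cycle 3: PE[2][1] → acc 54, east 6, south 9
  cycle 4: PE[1][1] → acc 83, east 8, south 7
  cycle 4: PE[2][0] → acc 117, east 9, south 3
  cycle 4: PE[2][1] → acc 72, east 6, south 3
  cycle 5: PE[1][1] → acc 83, east 0, south 0
  cycle 5: PE[2][0] → acc 117, east 0, south 0
  cycle 5: PE[2][1] → acc 135, east 9, south 7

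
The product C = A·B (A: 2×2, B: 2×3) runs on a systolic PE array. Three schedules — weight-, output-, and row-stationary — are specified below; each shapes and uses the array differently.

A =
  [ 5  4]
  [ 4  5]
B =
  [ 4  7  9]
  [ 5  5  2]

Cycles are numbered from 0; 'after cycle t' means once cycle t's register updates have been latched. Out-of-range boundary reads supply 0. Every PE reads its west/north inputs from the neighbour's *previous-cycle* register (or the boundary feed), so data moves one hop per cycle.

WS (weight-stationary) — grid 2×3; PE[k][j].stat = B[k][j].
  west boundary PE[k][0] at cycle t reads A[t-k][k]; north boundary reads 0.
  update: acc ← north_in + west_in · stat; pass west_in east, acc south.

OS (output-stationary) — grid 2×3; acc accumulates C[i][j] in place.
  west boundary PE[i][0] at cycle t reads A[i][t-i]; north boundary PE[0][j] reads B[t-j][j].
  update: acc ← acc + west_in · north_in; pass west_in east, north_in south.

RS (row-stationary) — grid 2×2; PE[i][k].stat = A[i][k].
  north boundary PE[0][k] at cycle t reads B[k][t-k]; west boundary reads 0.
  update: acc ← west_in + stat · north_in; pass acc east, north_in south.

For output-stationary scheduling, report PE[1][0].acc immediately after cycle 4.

PE[1][0].acc = 41

OS 2×3: PE[1][0] cycle-by-cycle (with neighbour feeds):
  step 0 · PE0,0: acc=20; fwd→5 fwd↓4
  step 0 · PE1,0: acc=0; fwd→0 fwd↓0
  step 1 · PE0,0: acc=40; fwd→4 fwd↓5
  step 1 · PE1,0: acc=16; fwd→4 fwd↓4
  step 2 · PE0,0: acc=40; fwd→0 fwd↓0
  step 2 · PE1,0: acc=41; fwd→5 fwd↓5
  step 3 · PE0,0: acc=40; fwd→0 fwd↓0
  step 3 · PE1,0: acc=41; fwd→0 fwd↓0
  step 4 · PE0,0: acc=40; fwd→0 fwd↓0
  step 4 · PE1,0: acc=41; fwd→0 fwd↓0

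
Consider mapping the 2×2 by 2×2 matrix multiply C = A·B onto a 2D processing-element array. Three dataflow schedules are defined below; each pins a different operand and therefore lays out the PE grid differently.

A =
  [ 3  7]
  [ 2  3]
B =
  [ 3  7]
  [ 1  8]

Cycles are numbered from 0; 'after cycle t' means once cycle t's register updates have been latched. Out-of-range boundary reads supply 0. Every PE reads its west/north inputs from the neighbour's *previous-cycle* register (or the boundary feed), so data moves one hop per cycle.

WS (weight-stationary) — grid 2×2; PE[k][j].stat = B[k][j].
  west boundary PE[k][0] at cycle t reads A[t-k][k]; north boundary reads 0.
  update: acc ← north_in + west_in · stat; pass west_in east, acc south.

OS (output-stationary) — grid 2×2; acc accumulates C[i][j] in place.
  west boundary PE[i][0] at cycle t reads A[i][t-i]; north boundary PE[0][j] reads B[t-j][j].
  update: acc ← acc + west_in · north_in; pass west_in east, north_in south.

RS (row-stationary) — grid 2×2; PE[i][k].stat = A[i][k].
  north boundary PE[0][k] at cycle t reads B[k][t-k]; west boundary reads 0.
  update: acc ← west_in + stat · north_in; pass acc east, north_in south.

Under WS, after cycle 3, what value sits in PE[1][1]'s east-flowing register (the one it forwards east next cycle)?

WS on a 2×2 grid — tracing PE[1][1] and its feeders:
  cycle 0: PE[0][1] → acc 0, east 0, south 0
  cycle 0: PE[1][0] → acc 0, east 0, south 0
  cycle 0: PE[1][1] → acc 0, east 0, south 0
  cycle 1: PE[0][1] → acc 21, east 3, south 21
  cycle 1: PE[1][0] → acc 16, east 7, south 16
  cycle 1: PE[1][1] → acc 0, east 0, south 0
  cycle 2: PE[0][1] → acc 14, east 2, south 14
  cycle 2: PE[1][0] → acc 9, east 3, south 9
  cycle 2: PE[1][1] → acc 77, east 7, south 77
  cycle 3: PE[0][1] → acc 0, east 0, south 0
  cycle 3: PE[1][0] → acc 0, east 0, south 0
  cycle 3: PE[1][1] → acc 38, east 3, south 38

register = 3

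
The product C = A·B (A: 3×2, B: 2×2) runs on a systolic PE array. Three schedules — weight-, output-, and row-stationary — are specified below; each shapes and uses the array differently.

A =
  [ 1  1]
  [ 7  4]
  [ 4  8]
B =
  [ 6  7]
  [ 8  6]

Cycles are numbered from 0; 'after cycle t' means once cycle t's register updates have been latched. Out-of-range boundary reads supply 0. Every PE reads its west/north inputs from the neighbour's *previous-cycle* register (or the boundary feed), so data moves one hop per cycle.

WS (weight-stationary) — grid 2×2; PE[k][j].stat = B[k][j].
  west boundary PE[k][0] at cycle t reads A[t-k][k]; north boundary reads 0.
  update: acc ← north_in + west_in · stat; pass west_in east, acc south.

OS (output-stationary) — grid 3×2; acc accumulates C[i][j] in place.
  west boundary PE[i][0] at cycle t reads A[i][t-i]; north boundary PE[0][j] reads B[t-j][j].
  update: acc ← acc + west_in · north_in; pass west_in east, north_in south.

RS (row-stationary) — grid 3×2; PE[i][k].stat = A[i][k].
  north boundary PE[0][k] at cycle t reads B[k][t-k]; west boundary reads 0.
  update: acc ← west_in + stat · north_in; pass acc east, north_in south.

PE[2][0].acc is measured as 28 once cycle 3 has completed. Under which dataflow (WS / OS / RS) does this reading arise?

dataflow = RS

WS (2×2): PE[2][0] does not exist.
OS (3×2 grid), PE[2][0]:
  c0 r2c0: 0 / 0 / 0
  c1 r2c0: 0 / 0 / 0
  c2 r2c0: 24 / 4 / 6
  c3 r2c0: 88 / 8 / 8
RS (3×2 grid), PE[2][0]:
  c0 r2c0: 0 / 0 / 0
  c1 r2c0: 0 / 0 / 0
  c2 r2c0: 24 / 24 / 6
  c3 r2c0: 28 / 28 / 7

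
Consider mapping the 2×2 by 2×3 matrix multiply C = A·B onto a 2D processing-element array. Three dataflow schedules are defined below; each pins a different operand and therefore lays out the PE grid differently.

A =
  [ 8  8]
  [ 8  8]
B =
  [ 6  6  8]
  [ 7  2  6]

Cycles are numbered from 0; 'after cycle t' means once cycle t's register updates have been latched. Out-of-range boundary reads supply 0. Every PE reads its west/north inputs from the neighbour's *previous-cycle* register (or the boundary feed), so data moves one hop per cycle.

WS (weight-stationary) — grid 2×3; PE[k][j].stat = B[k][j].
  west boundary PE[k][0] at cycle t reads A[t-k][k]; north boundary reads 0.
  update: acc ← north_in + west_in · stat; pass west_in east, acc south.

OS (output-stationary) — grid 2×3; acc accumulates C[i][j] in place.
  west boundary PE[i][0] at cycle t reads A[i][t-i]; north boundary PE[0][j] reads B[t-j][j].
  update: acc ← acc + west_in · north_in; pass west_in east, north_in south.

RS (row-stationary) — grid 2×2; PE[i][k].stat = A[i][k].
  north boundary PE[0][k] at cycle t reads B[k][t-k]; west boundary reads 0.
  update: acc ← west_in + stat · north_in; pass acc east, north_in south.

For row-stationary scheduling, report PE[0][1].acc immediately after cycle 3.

PE[0][1].acc = 112

Tracing RS — 2×2 array, target PE[0][1]:
  0: (0,0).acc=48  regs=<48,6>
  0: (0,1).acc=0  regs=<0,0>
  1: (0,0).acc=48  regs=<48,6>
  1: (0,1).acc=104  regs=<104,7>
  2: (0,0).acc=64  regs=<64,8>
  2: (0,1).acc=64  regs=<64,2>
  3: (0,0).acc=0  regs=<0,0>
  3: (0,1).acc=112  regs=<112,6>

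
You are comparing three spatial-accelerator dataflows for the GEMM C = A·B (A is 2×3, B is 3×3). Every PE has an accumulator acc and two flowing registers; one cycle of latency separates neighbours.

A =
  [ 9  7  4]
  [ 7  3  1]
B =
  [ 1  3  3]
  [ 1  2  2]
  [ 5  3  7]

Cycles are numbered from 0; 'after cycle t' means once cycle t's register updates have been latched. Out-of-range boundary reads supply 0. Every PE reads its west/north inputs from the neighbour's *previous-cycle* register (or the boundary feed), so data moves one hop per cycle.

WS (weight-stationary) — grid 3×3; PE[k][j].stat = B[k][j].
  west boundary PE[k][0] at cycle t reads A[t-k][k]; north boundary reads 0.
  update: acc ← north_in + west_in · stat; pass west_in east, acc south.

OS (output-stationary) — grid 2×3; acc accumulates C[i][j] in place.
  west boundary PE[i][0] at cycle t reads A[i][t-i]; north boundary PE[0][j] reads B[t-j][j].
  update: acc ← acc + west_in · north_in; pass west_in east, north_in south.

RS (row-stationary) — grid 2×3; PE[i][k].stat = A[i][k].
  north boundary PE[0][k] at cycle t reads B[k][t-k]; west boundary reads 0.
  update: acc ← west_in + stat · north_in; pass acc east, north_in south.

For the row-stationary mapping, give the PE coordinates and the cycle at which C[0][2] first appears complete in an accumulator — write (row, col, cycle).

(row, col, cycle) = (0, 2, 4)

Under RS, C[0][2] lands at PE[0][2]:
  t=0 PE[0][2]: acc=0 h=0 v=0
  t=1 PE[0][2]: acc=0 h=0 v=0
  t=2 PE[0][2]: acc=36 h=36 v=5
  t=3 PE[0][2]: acc=53 h=53 v=3
  t=4 PE[0][2]: acc=69 h=69 v=7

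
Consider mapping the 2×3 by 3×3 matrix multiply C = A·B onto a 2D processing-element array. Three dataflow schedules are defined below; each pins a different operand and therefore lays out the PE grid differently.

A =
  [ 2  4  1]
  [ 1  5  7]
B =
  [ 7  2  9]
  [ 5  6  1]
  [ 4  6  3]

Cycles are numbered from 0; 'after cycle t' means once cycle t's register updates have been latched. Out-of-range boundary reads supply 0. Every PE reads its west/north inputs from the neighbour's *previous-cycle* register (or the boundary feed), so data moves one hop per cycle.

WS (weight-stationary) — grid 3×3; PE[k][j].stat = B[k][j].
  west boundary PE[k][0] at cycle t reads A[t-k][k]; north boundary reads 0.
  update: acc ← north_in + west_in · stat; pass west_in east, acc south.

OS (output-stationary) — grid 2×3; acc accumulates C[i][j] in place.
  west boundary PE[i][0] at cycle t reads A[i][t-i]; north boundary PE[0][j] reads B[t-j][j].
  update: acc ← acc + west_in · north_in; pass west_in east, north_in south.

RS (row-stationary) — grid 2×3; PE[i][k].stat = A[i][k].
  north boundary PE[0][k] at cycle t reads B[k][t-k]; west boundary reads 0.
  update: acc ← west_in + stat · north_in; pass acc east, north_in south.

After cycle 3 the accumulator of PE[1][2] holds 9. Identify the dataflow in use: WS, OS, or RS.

— WS: 3×3; PE[1][2] trace:
  cycle 0: PE[1][2] → acc 0, east 0, south 0
  cycle 1: PE[1][2] → acc 0, east 0, south 0
  cycle 2: PE[1][2] → acc 0, east 0, south 0
  cycle 3: PE[1][2] → acc 22, east 4, south 22
— OS: 2×3; PE[1][2] trace:
  cycle 0: PE[1][2] → acc 0, east 0, south 0
  cycle 1: PE[1][2] → acc 0, east 0, south 0
  cycle 2: PE[1][2] → acc 0, east 0, south 0
  cycle 3: PE[1][2] → acc 9, east 1, south 9
— RS: 2×3; PE[1][2] trace:
  cycle 0: PE[1][2] → acc 0, east 0, south 0
  cycle 1: PE[1][2] → acc 0, east 0, south 0
  cycle 2: PE[1][2] → acc 0, east 0, south 0
  cycle 3: PE[1][2] → acc 60, east 60, south 4

dataflow = OS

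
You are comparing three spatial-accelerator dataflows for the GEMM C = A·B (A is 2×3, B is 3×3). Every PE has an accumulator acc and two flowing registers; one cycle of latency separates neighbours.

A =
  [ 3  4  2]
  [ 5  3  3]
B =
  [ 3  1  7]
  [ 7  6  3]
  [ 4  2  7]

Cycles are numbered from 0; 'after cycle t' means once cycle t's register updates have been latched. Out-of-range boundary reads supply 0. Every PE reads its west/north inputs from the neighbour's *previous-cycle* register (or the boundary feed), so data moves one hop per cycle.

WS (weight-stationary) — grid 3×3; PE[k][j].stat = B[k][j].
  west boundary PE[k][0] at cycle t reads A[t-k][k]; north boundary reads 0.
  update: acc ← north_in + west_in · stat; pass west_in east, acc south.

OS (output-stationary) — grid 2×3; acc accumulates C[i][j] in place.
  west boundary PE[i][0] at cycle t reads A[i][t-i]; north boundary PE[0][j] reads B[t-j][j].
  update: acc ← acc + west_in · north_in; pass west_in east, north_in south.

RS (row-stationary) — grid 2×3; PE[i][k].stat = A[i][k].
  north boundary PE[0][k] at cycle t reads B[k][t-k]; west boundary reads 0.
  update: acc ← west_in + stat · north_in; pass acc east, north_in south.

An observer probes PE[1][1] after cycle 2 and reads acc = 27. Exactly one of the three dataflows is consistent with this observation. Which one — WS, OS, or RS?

dataflow = WS

— WS: 3×3; PE[1][1] trace:
  after 0 — PE[1][1] acc=0, pass-E 0, pass-S 0
  after 1 — PE[1][1] acc=0, pass-E 0, pass-S 0
  after 2 — PE[1][1] acc=27, pass-E 4, pass-S 27
— OS: 2×3; PE[1][1] trace:
  after 0 — PE[1][1] acc=0, pass-E 0, pass-S 0
  after 1 — PE[1][1] acc=0, pass-E 0, pass-S 0
  after 2 — PE[1][1] acc=5, pass-E 5, pass-S 1
— RS: 2×3; PE[1][1] trace:
  after 0 — PE[1][1] acc=0, pass-E 0, pass-S 0
  after 1 — PE[1][1] acc=0, pass-E 0, pass-S 0
  after 2 — PE[1][1] acc=36, pass-E 36, pass-S 7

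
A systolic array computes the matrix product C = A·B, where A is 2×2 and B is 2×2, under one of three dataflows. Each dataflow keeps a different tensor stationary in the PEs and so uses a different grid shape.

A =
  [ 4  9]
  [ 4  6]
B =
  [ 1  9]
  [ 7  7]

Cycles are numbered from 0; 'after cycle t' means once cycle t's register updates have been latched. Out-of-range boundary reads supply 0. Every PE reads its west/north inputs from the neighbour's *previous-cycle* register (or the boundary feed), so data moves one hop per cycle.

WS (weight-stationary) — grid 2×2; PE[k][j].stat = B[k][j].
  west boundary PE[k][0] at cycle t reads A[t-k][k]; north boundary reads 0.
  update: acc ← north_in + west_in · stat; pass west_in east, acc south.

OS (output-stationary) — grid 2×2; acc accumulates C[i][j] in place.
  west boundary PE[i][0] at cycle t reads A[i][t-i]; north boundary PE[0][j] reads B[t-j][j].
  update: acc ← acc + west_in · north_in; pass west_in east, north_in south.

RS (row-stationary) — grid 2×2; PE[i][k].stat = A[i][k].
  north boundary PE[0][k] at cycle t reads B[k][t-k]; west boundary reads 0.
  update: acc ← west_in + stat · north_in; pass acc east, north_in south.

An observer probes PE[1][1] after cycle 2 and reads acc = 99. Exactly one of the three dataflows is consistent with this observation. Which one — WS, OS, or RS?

Under WS (2×2), PE[1][1]:
  0: (1,1).acc=0  regs=<0,0>
  1: (1,1).acc=0  regs=<0,0>
  2: (1,1).acc=99  regs=<9,99>
Under OS (2×2), PE[1][1]:
  0: (1,1).acc=0  regs=<0,0>
  1: (1,1).acc=0  regs=<0,0>
  2: (1,1).acc=36  regs=<4,9>
Under RS (2×2), PE[1][1]:
  0: (1,1).acc=0  regs=<0,0>
  1: (1,1).acc=0  regs=<0,0>
  2: (1,1).acc=46  regs=<46,7>

dataflow = WS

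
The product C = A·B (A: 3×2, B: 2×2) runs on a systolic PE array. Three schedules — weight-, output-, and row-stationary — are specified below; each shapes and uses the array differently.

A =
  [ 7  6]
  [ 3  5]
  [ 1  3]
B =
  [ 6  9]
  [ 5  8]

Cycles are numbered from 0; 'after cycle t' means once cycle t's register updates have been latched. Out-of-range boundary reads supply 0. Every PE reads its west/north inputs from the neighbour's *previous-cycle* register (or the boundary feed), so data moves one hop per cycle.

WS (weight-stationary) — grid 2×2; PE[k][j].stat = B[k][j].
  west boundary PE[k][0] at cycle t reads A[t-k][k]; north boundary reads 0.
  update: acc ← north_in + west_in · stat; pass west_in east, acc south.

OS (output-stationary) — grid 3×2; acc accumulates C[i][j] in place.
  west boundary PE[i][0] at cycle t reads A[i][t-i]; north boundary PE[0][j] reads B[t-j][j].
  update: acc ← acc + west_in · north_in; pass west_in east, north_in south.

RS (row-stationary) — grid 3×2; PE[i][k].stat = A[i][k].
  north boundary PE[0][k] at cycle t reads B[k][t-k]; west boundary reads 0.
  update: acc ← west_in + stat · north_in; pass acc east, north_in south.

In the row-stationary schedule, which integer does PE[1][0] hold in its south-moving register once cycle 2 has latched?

register = 9

RS on a 3×2 grid — tracing PE[1][0] and its feeders:
  t=0 PE[0][0]: acc=42 h=42 v=6
  t=0 PE[1][0]: acc=0 h=0 v=0
  t=1 PE[0][0]: acc=63 h=63 v=9
  t=1 PE[1][0]: acc=18 h=18 v=6
  t=2 PE[0][0]: acc=0 h=0 v=0
  t=2 PE[1][0]: acc=27 h=27 v=9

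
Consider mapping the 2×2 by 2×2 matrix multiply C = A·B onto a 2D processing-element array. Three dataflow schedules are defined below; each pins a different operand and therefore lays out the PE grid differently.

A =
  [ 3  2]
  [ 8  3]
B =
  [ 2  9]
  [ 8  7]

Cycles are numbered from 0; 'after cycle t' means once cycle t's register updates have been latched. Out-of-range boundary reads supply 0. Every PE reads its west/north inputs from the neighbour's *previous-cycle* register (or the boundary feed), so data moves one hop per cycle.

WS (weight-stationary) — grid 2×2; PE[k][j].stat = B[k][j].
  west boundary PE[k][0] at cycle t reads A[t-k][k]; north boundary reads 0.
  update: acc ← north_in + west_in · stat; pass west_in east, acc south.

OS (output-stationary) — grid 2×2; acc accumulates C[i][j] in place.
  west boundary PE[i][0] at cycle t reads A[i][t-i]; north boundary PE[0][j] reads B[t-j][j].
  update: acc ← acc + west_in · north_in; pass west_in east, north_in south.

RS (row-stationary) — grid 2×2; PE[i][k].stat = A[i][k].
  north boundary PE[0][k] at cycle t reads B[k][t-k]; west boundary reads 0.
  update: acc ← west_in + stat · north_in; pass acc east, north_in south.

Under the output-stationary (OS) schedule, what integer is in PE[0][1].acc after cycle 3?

PE[0][1].acc = 41

OS 2×2: PE[0][1] cycle-by-cycle (with neighbour feeds):
  0: (0,0).acc=6  regs=<3,2>
  0: (0,1).acc=0  regs=<0,0>
  1: (0,0).acc=22  regs=<2,8>
  1: (0,1).acc=27  regs=<3,9>
  2: (0,0).acc=22  regs=<0,0>
  2: (0,1).acc=41  regs=<2,7>
  3: (0,0).acc=22  regs=<0,0>
  3: (0,1).acc=41  regs=<0,0>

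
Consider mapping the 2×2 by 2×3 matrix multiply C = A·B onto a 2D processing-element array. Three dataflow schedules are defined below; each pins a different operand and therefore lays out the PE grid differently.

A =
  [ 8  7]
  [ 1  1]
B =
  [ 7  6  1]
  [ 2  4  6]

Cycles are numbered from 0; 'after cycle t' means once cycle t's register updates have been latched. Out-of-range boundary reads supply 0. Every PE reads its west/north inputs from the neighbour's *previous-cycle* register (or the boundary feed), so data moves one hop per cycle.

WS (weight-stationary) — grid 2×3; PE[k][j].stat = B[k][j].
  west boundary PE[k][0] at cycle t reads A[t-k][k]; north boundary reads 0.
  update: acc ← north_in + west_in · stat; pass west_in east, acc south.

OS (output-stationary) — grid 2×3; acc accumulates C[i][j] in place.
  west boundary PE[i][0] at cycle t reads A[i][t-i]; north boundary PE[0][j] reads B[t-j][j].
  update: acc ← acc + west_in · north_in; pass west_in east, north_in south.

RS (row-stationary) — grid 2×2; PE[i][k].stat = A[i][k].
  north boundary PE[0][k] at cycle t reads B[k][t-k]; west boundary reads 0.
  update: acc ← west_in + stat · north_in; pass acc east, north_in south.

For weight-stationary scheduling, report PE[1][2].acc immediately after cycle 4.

WS (2×3). Following PE[1][2] plus its west/north inputs:
  after 0 — PE[0][2] acc=0, pass-E 0, pass-S 0
  after 0 — PE[1][1] acc=0, pass-E 0, pass-S 0
  after 0 — PE[1][2] acc=0, pass-E 0, pass-S 0
  after 1 — PE[0][2] acc=0, pass-E 0, pass-S 0
  after 1 — PE[1][1] acc=0, pass-E 0, pass-S 0
  after 1 — PE[1][2] acc=0, pass-E 0, pass-S 0
  after 2 — PE[0][2] acc=8, pass-E 8, pass-S 8
  after 2 — PE[1][1] acc=76, pass-E 7, pass-S 76
  after 2 — PE[1][2] acc=0, pass-E 0, pass-S 0
  after 3 — PE[0][2] acc=1, pass-E 1, pass-S 1
  after 3 — PE[1][1] acc=10, pass-E 1, pass-S 10
  after 3 — PE[1][2] acc=50, pass-E 7, pass-S 50
  after 4 — PE[0][2] acc=0, pass-E 0, pass-S 0
  after 4 — PE[1][1] acc=0, pass-E 0, pass-S 0
  after 4 — PE[1][2] acc=7, pass-E 1, pass-S 7

PE[1][2].acc = 7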